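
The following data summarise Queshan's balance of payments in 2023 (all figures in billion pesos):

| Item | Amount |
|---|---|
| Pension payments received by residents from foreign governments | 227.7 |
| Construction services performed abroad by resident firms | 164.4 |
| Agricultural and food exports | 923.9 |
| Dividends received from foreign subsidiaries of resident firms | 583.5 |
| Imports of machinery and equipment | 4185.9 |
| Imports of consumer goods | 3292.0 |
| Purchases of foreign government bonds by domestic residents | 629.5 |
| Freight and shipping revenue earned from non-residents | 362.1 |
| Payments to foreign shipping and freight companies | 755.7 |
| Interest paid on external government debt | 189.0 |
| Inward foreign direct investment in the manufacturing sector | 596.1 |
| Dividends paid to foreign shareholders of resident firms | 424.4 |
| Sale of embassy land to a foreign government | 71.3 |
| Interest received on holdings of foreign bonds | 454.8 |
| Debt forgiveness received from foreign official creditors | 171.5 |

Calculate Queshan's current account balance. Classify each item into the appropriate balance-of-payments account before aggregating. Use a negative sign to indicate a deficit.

Goods: -4185.9 + 923.9 - 3292.0 = -6554.0
Services: -755.7 + 362.1 + 164.4 = -229.2
Primary income: -424.4 + 583.5 - 189.0 + 454.8 = 424.9
Secondary income: 227.7
Current account = (-6554.0) + (-229.2) + 424.9 + 227.7 = -6130.6
(Excluded from the current account — financial account: purchases of foreign government bonds by domestic residents 629.5, inward foreign direct investment in the manufacturing sector 596.1; capital account: sale of embassy land to a foreign government 71.3, debt forgiveness received from foreign official creditors 171.5.)

-6130.6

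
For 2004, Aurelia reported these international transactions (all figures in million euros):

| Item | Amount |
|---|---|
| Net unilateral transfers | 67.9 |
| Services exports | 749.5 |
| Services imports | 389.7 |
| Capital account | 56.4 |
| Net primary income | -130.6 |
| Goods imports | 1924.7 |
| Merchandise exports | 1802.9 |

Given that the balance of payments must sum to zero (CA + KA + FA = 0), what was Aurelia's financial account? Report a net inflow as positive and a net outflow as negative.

Goods balance = 1802.9 - 1924.7 = -121.8
Services balance = 749.5 - 389.7 = 359.8
Trade balance (goods + services) = -121.8 + 359.8 = 238.0
Net primary income = -130.6
Net secondary income = 67.9
Current account = 238.0 + (-130.6) + 67.9 = 175.3
Financial account = -(175.3 + 56.4) = -231.7

-231.7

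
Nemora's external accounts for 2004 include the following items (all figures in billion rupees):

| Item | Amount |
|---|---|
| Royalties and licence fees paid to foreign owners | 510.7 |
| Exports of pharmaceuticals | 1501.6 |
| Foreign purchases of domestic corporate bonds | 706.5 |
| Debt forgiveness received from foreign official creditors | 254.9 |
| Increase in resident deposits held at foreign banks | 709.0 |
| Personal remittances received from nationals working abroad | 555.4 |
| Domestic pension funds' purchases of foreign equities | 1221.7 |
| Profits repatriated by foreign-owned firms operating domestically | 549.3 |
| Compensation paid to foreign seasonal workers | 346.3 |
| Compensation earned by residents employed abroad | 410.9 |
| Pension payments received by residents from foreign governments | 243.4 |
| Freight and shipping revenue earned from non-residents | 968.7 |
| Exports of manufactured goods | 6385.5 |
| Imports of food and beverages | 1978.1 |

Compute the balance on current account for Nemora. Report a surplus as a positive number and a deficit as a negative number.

Goods: 1501.6 - 1978.1 + 6385.5 = 5909.0
Services: -510.7 + 968.7 = 458.0
Primary income: -549.3 + 410.9 - 346.3 = -484.7
Secondary income: 243.4 + 555.4 = 798.8
Current account = 5909.0 + 458.0 + (-484.7) + 798.8 = 6681.1
(Excluded from the current account — financial account: foreign purchases of domestic corporate bonds 706.5, increase in resident deposits held at foreign banks 709.0, domestic pension funds' purchases of foreign equities 1221.7; capital account: debt forgiveness received from foreign official creditors 254.9.)

6681.1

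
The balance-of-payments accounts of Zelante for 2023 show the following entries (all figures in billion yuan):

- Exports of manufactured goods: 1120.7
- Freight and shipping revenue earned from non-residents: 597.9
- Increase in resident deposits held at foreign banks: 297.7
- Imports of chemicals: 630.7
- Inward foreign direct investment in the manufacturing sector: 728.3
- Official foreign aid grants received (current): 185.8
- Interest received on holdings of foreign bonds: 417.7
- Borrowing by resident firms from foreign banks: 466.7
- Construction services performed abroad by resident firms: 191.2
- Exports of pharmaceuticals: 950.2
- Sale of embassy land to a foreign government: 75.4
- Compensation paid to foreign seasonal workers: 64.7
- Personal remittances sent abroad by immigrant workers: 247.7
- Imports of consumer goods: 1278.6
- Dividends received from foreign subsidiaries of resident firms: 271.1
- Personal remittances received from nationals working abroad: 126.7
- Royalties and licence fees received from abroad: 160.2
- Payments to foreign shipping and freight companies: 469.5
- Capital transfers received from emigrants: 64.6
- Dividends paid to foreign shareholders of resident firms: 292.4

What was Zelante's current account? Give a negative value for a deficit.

1037.9

Goods: -1278.6 + 1120.7 + 950.2 - 630.7 = 161.6
Services: 191.2 - 469.5 + 597.9 + 160.2 = 479.8
Primary income: -64.7 + 417.7 - 292.4 + 271.1 = 331.7
Secondary income: 126.7 + 185.8 - 247.7 = 64.8
Current account = 161.6 + 479.8 + 331.7 + 64.8 = 1037.9
(Excluded from the current account — financial account: increase in resident deposits held at foreign banks 297.7, inward foreign direct investment in the manufacturing sector 728.3, borrowing by resident firms from foreign banks 466.7; capital account: sale of embassy land to a foreign government 75.4, capital transfers received from emigrants 64.6.)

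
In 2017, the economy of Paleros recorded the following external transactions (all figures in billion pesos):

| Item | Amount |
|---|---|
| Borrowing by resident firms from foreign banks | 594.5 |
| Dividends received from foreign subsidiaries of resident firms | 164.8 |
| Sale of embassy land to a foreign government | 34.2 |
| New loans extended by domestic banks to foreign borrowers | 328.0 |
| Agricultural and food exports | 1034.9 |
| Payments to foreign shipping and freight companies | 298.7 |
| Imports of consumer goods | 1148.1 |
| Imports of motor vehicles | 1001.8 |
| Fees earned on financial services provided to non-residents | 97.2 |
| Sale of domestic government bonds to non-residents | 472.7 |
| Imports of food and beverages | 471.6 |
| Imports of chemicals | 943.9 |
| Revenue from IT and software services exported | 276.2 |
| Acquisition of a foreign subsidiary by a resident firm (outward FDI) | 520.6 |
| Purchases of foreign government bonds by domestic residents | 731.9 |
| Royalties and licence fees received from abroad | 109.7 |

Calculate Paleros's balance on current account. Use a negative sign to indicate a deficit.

-2181.3

Goods: -1148.1 - 471.6 + 1034.9 - 943.9 - 1001.8 = -2530.5
Services: 276.2 - 298.7 + 109.7 + 97.2 = 184.4
Primary income: 164.8
Current account = (-2530.5) + 184.4 + 164.8 = -2181.3
(Excluded from the current account — financial account: borrowing by resident firms from foreign banks 594.5, new loans extended by domestic banks to foreign borrowers 328.0, sale of domestic government bonds to non-residents 472.7, acquisition of a foreign subsidiary by a resident firm (outward FDI) 520.6, purchases of foreign government bonds by domestic residents 731.9; capital account: sale of embassy land to a foreign government 34.2.)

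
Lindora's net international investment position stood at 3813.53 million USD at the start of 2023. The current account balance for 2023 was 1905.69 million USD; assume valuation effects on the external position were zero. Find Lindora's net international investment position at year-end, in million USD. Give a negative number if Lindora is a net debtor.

5719.22

With no valuation effects, change in NIIP = current account = 1905.69
End-of-year NIIP = 3813.53 + 1905.69 = 5719.22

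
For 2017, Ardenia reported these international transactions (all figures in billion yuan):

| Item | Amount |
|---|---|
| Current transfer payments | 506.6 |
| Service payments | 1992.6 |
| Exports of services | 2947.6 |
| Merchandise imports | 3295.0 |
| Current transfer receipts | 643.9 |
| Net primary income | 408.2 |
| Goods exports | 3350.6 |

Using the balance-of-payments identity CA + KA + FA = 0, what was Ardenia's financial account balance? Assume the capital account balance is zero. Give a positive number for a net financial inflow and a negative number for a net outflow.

Goods balance = 3350.6 - 3295.0 = 55.6
Services balance = 2947.6 - 1992.6 = 955.0
Trade balance (goods + services) = 55.6 + 955.0 = 1010.6
Net primary income = 408.2
Net secondary income = 643.9 - 506.6 = 137.3
Current account = 1010.6 + 408.2 + 137.3 = 1556.1
Financial account = -(1556.1) = -1556.1

-1556.1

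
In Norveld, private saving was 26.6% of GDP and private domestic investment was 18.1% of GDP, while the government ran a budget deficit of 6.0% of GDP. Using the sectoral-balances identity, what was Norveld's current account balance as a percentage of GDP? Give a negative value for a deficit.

2.5

By the sectoral-balances identity, CA = (S_private - I) + (T - G).
Private balance = 26.6 - 18.1 = 8.5
Government balance (T - G) = -6.0
CA = 8.5 + (-6.0) = 2.5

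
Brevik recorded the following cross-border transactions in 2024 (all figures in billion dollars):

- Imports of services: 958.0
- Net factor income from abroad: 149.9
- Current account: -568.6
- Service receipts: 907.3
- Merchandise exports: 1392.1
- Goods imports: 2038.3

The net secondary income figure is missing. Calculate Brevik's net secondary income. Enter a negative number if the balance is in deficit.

-21.6

Current account = goods balance + services balance + net primary income + net secondary income
Sum of the known components = -547.0
Net secondary income = CA - (known components) = -568.6 - (-547.0) = -21.6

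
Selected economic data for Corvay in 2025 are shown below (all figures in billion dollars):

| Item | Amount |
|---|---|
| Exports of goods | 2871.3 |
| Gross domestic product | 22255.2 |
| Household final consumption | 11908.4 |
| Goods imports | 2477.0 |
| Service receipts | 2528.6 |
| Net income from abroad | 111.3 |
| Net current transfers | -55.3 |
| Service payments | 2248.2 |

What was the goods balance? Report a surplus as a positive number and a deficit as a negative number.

394.3

Goods balance = 2871.3 - 2477.0 = 394.3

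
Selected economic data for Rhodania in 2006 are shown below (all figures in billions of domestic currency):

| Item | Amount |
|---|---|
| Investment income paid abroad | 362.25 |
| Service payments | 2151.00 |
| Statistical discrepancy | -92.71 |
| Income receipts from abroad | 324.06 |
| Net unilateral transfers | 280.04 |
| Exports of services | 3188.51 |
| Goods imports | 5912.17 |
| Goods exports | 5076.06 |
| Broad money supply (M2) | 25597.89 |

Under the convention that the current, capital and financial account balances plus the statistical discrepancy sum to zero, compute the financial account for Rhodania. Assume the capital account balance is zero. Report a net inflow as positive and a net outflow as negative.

Goods balance = 5076.06 - 5912.17 = -836.11
Services balance = 3188.51 - 2151.00 = 1037.51
Trade balance (goods + services) = -836.11 + 1037.51 = 201.40
Net primary income = 324.06 - 362.25 = -38.19
Net secondary income = 280.04
Current account = 201.40 + (-38.19) + 280.04 = 443.25
Financial account = -(443.25 + (-92.71)) = -350.54

-350.54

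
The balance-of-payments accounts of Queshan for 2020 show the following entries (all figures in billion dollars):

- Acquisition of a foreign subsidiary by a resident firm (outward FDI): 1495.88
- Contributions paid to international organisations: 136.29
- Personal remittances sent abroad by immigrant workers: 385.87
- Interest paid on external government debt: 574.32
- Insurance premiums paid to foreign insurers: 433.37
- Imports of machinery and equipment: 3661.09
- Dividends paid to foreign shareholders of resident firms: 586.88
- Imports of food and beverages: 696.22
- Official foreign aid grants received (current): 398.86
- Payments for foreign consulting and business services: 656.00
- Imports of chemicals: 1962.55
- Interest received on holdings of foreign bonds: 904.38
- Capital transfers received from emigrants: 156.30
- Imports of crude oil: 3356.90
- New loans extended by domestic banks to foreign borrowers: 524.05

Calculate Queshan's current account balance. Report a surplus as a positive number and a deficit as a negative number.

-11146.25

Goods: -3661.09 - 696.22 - 3356.90 - 1962.55 = -9676.76
Services: -433.37 - 656.00 = -1089.37
Primary income: -586.88 - 574.32 + 904.38 = -256.82
Secondary income: 398.86 - 136.29 - 385.87 = -123.30
Current account = (-9676.76) + (-1089.37) + (-256.82) + (-123.30) = -11146.25
(Excluded from the current account — financial account: acquisition of a foreign subsidiary by a resident firm (outward FDI) 1495.88, new loans extended by domestic banks to foreign borrowers 524.05; capital account: capital transfers received from emigrants 156.30.)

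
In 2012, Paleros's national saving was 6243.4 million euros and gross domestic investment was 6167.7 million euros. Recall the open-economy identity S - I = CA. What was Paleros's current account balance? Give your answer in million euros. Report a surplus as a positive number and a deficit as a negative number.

75.7

S - I = CA (net lending to the rest of the world).
CA = S - I = 6243.4 - 6167.7 = 75.7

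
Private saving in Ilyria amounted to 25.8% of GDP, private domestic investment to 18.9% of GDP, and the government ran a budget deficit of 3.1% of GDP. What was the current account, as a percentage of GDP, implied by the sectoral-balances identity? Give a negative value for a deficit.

3.8

By the sectoral-balances identity, CA = (S_private - I) + (T - G).
Private balance = 25.8 - 18.9 = 6.9
Government balance (T - G) = -3.1
CA = 6.9 + (-3.1) = 3.8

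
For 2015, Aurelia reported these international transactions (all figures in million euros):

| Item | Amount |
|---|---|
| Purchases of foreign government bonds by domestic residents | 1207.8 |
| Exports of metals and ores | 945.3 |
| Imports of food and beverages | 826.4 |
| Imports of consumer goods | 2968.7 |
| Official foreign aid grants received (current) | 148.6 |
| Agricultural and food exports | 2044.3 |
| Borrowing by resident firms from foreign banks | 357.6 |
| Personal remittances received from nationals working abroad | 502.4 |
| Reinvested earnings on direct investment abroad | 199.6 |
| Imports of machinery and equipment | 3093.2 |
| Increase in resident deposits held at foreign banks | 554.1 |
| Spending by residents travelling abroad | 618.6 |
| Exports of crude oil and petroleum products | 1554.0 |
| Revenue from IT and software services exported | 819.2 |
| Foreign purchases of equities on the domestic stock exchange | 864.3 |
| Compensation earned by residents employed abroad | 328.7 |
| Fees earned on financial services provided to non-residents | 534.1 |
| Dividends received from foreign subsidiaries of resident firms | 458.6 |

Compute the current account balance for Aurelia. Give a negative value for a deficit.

27.9

Goods: -2968.7 + 945.3 - 3093.2 + 2044.3 + 1554.0 - 826.4 = -2344.7
Services: 534.1 - 618.6 + 819.2 = 734.7
Primary income: 328.7 + 199.6 + 458.6 = 986.9
Secondary income: 502.4 + 148.6 = 651.0
Current account = (-2344.7) + 734.7 + 986.9 + 651.0 = 27.9
(Excluded from the current account — financial account: purchases of foreign government bonds by domestic residents 1207.8, borrowing by resident firms from foreign banks 357.6, increase in resident deposits held at foreign banks 554.1, foreign purchases of equities on the domestic stock exchange 864.3.)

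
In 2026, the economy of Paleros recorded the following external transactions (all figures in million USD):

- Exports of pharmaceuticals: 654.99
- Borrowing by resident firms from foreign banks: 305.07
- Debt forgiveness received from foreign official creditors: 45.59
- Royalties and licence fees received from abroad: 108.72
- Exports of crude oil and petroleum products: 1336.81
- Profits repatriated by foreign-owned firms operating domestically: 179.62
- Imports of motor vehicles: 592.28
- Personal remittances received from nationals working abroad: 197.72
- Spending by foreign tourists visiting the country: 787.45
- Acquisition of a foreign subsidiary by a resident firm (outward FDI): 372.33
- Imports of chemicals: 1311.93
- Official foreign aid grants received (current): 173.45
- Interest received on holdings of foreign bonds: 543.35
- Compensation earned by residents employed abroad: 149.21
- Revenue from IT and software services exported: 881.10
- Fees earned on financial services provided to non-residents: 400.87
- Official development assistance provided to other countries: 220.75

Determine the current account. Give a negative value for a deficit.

Goods: -592.28 + 654.99 + 1336.81 - 1311.93 = 87.59
Services: 881.10 + 400.87 + 787.45 + 108.72 = 2178.14
Primary income: 543.35 - 179.62 + 149.21 = 512.94
Secondary income: 173.45 + 197.72 - 220.75 = 150.42
Current account = 87.59 + 2178.14 + 512.94 + 150.42 = 2929.09
(Excluded from the current account — financial account: borrowing by resident firms from foreign banks 305.07, acquisition of a foreign subsidiary by a resident firm (outward FDI) 372.33; capital account: debt forgiveness received from foreign official creditors 45.59.)

2929.09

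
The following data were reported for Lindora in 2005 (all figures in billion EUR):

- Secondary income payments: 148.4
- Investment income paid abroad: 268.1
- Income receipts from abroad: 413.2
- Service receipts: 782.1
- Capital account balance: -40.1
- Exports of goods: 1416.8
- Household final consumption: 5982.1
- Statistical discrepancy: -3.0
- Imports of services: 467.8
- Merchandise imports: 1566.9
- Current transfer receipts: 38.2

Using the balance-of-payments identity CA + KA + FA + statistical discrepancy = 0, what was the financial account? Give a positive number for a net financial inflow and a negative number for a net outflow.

-156.0

Goods balance = 1416.8 - 1566.9 = -150.1
Services balance = 782.1 - 467.8 = 314.3
Trade balance (goods + services) = -150.1 + 314.3 = 164.2
Net primary income = 413.2 - 268.1 = 145.1
Net secondary income = 38.2 - 148.4 = -110.2
Current account = 164.2 + 145.1 + (-110.2) = 199.1
Financial account = -(199.1 + (-40.1) + (-3.0)) = -156.0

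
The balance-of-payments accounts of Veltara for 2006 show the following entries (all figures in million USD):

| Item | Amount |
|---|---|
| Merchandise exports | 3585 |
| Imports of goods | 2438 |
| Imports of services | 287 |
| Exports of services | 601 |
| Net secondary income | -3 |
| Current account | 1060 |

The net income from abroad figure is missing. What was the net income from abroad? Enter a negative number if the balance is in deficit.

-398

Current account = goods balance + services balance + net primary income + net secondary income
Sum of the known components = 1458
Net income from abroad = CA - (known components) = 1060 - 1458 = -398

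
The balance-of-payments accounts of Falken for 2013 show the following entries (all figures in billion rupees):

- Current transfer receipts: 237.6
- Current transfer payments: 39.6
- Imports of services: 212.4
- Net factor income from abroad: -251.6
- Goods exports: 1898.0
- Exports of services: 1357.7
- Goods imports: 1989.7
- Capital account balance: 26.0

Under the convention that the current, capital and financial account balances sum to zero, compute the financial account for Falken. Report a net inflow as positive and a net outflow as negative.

Goods balance = 1898.0 - 1989.7 = -91.7
Services balance = 1357.7 - 212.4 = 1145.3
Trade balance (goods + services) = -91.7 + 1145.3 = 1053.6
Net primary income = -251.6
Net secondary income = 237.6 - 39.6 = 198.0
Current account = 1053.6 + (-251.6) + 198.0 = 1000.0
Financial account = -(1000.0 + 26.0) = -1026.0

-1026.0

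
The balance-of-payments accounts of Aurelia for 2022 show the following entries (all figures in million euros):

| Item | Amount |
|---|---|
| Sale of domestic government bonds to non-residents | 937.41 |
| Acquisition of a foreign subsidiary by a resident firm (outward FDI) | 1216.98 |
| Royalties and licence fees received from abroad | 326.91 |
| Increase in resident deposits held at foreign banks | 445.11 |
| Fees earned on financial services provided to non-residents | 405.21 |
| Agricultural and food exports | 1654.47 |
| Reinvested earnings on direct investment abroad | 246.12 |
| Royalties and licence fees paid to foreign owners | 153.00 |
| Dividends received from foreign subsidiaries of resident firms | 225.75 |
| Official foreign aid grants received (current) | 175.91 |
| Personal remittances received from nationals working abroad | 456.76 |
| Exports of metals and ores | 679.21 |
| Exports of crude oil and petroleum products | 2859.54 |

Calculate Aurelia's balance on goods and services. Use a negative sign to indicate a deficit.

Goods: 679.21 + 1654.47 + 2859.54 = 5193.22
Services: 405.21 + 326.91 - 153.00 = 579.12
Trade balance = 5193.22 + 579.12 = 5772.34
(Excluded from the trade balance — financial account: sale of domestic government bonds to non-residents 937.41, acquisition of a foreign subsidiary by a resident firm (outward FDI) 1216.98, increase in resident deposits held at foreign banks 445.11; primary income: reinvested earnings on direct investment abroad 246.12, dividends received from foreign subsidiaries of resident firms 225.75; secondary income: official foreign aid grants received (current) 175.91, personal remittances received from nationals working abroad 456.76.)

5772.34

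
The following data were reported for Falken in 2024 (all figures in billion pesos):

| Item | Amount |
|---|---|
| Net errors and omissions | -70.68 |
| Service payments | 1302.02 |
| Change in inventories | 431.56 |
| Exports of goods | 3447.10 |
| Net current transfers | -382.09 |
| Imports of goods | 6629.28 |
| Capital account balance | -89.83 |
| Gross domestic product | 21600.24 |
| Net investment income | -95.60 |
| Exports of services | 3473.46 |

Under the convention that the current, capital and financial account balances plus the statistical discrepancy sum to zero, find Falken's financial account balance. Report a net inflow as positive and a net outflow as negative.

Goods balance = 3447.10 - 6629.28 = -3182.18
Services balance = 3473.46 - 1302.02 = 2171.44
Trade balance (goods + services) = -3182.18 + 2171.44 = -1010.74
Net primary income = -95.60
Net secondary income = -382.09
Current account = -1010.74 + (-95.60) + (-382.09) = -1488.43
Financial account = -(-1488.43 + (-89.83) + (-70.68)) = 1648.94

1648.94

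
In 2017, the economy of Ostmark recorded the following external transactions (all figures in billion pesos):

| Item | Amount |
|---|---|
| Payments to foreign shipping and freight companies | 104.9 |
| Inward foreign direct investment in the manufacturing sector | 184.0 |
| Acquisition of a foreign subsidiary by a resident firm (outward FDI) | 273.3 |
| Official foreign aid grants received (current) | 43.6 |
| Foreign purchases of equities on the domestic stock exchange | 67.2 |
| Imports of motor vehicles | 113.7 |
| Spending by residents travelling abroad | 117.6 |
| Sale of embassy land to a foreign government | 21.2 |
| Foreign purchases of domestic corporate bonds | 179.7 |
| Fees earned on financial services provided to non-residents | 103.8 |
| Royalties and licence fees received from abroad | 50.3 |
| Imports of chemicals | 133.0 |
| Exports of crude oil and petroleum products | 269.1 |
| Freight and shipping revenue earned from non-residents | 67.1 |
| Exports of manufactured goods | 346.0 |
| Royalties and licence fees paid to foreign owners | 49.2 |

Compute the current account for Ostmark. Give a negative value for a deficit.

Goods: -113.7 - 133.0 + 346.0 + 269.1 = 368.4
Services: -104.9 + 67.1 + 50.3 - 117.6 + 103.8 - 49.2 = -50.5
Secondary income: 43.6
Current account = 368.4 + (-50.5) + 43.6 = 361.5
(Excluded from the current account — financial account: inward foreign direct investment in the manufacturing sector 184.0, acquisition of a foreign subsidiary by a resident firm (outward FDI) 273.3, foreign purchases of equities on the domestic stock exchange 67.2, foreign purchases of domestic corporate bonds 179.7; capital account: sale of embassy land to a foreign government 21.2.)

361.5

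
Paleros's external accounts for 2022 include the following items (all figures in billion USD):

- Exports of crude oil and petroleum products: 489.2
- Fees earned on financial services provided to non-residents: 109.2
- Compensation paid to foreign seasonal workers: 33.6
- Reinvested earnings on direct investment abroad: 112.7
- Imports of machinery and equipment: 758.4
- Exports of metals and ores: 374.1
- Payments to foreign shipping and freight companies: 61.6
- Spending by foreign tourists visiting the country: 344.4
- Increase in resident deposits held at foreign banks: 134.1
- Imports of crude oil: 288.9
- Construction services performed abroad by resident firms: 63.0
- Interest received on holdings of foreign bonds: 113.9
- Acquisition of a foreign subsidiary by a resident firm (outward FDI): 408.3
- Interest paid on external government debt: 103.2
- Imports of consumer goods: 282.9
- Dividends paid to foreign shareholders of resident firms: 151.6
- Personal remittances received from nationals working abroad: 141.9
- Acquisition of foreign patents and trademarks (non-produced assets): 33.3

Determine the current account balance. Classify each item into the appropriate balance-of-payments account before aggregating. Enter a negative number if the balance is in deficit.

68.2

Goods: -758.4 - 282.9 - 288.9 + 489.2 + 374.1 = -466.9
Services: 109.2 + 344.4 + 63.0 - 61.6 = 455.0
Primary income: 112.7 + 113.9 - 103.2 - 151.6 - 33.6 = -61.8
Secondary income: 141.9
Current account = (-466.9) + 455.0 + (-61.8) + 141.9 = 68.2
(Excluded from the current account — financial account: increase in resident deposits held at foreign banks 134.1, acquisition of a foreign subsidiary by a resident firm (outward FDI) 408.3; capital account: acquisition of foreign patents and trademarks (non-produced assets) 33.3.)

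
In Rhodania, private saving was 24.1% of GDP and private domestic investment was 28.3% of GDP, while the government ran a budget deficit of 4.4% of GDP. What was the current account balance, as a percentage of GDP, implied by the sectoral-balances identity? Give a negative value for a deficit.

-8.6

By the sectoral-balances identity, CA = (S_private - I) + (T - G).
Private balance = 24.1 - 28.3 = -4.2
Government balance (T - G) = -4.4
CA = -4.2 + (-4.4) = -8.6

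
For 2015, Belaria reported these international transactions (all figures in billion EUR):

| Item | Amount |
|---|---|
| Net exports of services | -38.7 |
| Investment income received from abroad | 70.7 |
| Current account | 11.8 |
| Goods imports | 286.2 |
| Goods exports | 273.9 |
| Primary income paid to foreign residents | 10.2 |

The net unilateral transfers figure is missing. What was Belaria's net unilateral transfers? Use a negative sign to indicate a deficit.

Current account = goods balance + services balance + net primary income + net secondary income
Sum of the known components = 9.5
Net unilateral transfers = CA - (known components) = 11.8 - 9.5 = 2.3

2.3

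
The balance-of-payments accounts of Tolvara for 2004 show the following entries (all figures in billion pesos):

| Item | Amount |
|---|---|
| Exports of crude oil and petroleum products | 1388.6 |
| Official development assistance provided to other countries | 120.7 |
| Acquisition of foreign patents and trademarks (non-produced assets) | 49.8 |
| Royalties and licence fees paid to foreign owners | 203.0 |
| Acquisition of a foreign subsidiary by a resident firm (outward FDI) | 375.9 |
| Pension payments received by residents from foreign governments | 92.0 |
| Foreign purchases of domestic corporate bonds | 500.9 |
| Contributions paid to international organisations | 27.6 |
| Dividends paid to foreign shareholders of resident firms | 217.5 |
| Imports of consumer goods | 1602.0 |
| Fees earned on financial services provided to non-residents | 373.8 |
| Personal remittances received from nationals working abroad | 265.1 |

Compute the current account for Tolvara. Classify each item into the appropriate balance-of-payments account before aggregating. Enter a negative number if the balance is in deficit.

Goods: 1388.6 - 1602.0 = -213.4
Services: -203.0 + 373.8 = 170.8
Primary income: -217.5
Secondary income: 265.1 - 120.7 - 27.6 + 92.0 = 208.8
Current account = (-213.4) + 170.8 + (-217.5) + 208.8 = -51.3
(Excluded from the current account — capital account: acquisition of foreign patents and trademarks (non-produced assets) 49.8; financial account: acquisition of a foreign subsidiary by a resident firm (outward FDI) 375.9, foreign purchases of domestic corporate bonds 500.9.)

-51.3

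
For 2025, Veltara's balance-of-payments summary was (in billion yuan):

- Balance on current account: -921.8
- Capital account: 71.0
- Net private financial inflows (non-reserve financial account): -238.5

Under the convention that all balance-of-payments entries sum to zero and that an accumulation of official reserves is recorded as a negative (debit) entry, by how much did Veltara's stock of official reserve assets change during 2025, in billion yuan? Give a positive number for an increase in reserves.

Official reserve transactions balance = -((-921.8) + 71.0 + (-238.5)) = 1089.3
An accumulation of reserves is recorded as a debit (negative entry), so the change in the stock of reserves is the negative of that balance.
Change in official reserves = -(1089.3) = -1089.3

-1089.3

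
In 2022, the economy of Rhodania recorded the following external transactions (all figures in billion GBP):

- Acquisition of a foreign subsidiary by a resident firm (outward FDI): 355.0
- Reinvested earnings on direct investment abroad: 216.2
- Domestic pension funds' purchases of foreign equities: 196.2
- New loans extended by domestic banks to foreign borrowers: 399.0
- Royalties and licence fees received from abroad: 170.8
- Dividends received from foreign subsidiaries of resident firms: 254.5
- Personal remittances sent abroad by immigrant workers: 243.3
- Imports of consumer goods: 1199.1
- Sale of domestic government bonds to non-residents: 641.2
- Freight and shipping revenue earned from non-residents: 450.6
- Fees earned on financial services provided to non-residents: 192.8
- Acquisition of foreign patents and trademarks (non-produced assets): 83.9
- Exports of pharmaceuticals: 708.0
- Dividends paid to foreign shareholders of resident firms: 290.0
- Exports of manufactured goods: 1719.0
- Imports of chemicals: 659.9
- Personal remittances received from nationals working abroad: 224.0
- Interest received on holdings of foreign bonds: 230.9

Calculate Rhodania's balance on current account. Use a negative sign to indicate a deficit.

Goods: -1199.1 - 659.9 + 708.0 + 1719.0 = 568.0
Services: 450.6 + 192.8 + 170.8 = 814.2
Primary income: 230.9 + 254.5 - 290.0 + 216.2 = 411.6
Secondary income: -243.3 + 224.0 = -19.3
Current account = 568.0 + 814.2 + 411.6 + (-19.3) = 1774.5
(Excluded from the current account — financial account: acquisition of a foreign subsidiary by a resident firm (outward FDI) 355.0, domestic pension funds' purchases of foreign equities 196.2, new loans extended by domestic banks to foreign borrowers 399.0, sale of domestic government bonds to non-residents 641.2; capital account: acquisition of foreign patents and trademarks (non-produced assets) 83.9.)

1774.5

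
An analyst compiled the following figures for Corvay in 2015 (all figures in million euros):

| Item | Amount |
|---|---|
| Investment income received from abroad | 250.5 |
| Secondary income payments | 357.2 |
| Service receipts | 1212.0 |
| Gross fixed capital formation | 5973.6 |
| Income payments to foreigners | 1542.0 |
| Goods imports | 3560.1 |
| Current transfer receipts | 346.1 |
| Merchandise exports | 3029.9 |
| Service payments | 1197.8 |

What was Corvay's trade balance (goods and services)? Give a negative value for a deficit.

Goods balance = 3029.9 - 3560.1 = -530.2
Services balance = 1212.0 - 1197.8 = 14.2
Trade balance (goods + services) = -530.2 + 14.2 = -516.0

-516.0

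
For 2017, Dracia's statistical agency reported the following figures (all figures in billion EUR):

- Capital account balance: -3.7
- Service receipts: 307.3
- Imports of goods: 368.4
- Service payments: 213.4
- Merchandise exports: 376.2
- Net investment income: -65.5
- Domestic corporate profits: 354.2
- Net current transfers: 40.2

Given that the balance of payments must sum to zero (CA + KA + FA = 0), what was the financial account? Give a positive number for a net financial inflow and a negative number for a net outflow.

Goods balance = 376.2 - 368.4 = 7.8
Services balance = 307.3 - 213.4 = 93.9
Trade balance (goods + services) = 7.8 + 93.9 = 101.7
Net primary income = -65.5
Net secondary income = 40.2
Current account = 101.7 + (-65.5) + 40.2 = 76.4
Financial account = -(76.4 + (-3.7)) = -72.7

-72.7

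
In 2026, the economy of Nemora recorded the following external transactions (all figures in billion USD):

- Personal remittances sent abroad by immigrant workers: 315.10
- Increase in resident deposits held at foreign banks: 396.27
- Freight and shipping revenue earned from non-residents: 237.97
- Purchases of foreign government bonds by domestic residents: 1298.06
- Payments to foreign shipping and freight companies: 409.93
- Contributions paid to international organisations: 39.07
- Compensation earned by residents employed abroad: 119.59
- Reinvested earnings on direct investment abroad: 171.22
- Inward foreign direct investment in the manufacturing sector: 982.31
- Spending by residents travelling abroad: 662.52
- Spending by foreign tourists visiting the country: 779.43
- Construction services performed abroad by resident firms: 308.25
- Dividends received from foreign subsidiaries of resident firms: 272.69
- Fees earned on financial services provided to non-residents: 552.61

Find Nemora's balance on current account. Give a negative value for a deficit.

1015.14

Services: -662.52 + 237.97 - 409.93 + 552.61 + 779.43 + 308.25 = 805.81
Primary income: 119.59 + 272.69 + 171.22 = 563.50
Secondary income: -315.10 - 39.07 = -354.17
Current account = 805.81 + 563.50 + (-354.17) = 1015.14
(Excluded from the current account — financial account: increase in resident deposits held at foreign banks 396.27, purchases of foreign government bonds by domestic residents 1298.06, inward foreign direct investment in the manufacturing sector 982.31.)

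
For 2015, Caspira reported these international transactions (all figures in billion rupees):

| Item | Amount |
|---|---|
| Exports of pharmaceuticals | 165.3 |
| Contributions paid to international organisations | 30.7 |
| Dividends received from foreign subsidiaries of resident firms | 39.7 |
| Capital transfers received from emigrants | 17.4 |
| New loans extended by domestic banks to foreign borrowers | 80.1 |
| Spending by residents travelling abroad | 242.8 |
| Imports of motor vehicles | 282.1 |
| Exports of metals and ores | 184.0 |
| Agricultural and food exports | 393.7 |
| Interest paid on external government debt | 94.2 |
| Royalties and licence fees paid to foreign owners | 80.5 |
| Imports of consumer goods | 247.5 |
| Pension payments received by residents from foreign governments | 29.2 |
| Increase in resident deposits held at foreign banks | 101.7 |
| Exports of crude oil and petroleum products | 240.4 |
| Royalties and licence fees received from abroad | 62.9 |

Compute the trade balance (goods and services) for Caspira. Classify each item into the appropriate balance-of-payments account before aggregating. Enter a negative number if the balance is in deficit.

Goods: -247.5 + 240.4 + 165.3 + 393.7 - 282.1 + 184.0 = 453.8
Services: -80.5 + 62.9 - 242.8 = -260.4
Trade balance = 453.8 + (-260.4) = 193.4
(Excluded from the trade balance — secondary income: contributions paid to international organisations 30.7, pension payments received by residents from foreign governments 29.2; primary income: dividends received from foreign subsidiaries of resident firms 39.7, interest paid on external government debt 94.2; capital account: capital transfers received from emigrants 17.4; financial account: new loans extended by domestic banks to foreign borrowers 80.1, increase in resident deposits held at foreign banks 101.7.)

193.4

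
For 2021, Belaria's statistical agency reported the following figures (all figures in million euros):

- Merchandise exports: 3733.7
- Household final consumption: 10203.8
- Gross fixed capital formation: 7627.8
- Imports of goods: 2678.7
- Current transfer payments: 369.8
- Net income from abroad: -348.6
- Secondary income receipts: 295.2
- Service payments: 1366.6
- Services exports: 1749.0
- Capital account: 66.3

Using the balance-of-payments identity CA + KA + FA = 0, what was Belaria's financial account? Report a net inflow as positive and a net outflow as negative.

-1080.5

Goods balance = 3733.7 - 2678.7 = 1055.0
Services balance = 1749.0 - 1366.6 = 382.4
Trade balance (goods + services) = 1055.0 + 382.4 = 1437.4
Net primary income = -348.6
Net secondary income = 295.2 - 369.8 = -74.6
Current account = 1437.4 + (-348.6) + (-74.6) = 1014.2
Financial account = -(1014.2 + 66.3) = -1080.5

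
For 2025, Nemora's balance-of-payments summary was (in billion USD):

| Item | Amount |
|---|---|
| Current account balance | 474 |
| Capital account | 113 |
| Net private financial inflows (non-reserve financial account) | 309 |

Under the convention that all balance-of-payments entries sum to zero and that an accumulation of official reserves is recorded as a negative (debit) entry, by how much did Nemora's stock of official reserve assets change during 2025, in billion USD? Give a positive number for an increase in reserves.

Official reserve transactions balance = -(474 + 113 + 309) = -896
An accumulation of reserves is recorded as a debit (negative entry), so the change in the stock of reserves is the negative of that balance.
Change in official reserves = -(-896) = 896

896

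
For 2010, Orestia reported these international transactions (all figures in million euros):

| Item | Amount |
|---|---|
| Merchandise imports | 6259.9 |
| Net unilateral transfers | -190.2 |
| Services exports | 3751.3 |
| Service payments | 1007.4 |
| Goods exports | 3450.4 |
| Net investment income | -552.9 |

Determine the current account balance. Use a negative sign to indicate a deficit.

Goods balance = 3450.4 - 6259.9 = -2809.5
Services balance = 3751.3 - 1007.4 = 2743.9
Trade balance (goods + services) = -2809.5 + 2743.9 = -65.6
Net primary income = -552.9
Net secondary income = -190.2
Current account = -65.6 + (-552.9) + (-190.2) = -808.7

-808.7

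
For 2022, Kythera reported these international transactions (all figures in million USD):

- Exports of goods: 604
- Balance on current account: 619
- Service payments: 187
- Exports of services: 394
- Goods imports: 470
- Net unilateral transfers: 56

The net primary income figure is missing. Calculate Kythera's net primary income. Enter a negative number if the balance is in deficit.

Current account = goods balance + services balance + net primary income + net secondary income
Sum of the known components = 397
Net primary income = CA - (known components) = 619 - 397 = 222

222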